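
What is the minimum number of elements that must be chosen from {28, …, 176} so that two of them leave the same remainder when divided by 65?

Group the integers by remainder mod 65; there are 65 residue classes, each nonempty in this range.
Choosing one from each class (65 integers) avoids any shared remainder.
One more choice must repeat a class, so two differ by a multiple of 65. Hence 65 + 1 = 66.

66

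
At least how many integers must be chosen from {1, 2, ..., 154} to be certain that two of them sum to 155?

Partition {1, …, 154} into 77 pairs: {1,154}, {2,153}, …, {77,78}.
Choosing 77 integers — say the integers 1 through 77 — takes one from each pair and avoids the property.
Choosing 78 forces two into the same pair by pigeonhole, and those sum to 155. So 78.

78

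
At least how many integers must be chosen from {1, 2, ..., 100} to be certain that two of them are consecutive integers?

Partition {1, …, 100} into 50 pairs: {1,2}, {3,4}, …, {99,100}.
Choosing 50 integers — say the 50 even numbers 2, 4, …, 100 — takes one from each pair and avoids the property.
Choosing 51 forces two into the same pair by pigeonhole, and those are consecutive. So 51.

51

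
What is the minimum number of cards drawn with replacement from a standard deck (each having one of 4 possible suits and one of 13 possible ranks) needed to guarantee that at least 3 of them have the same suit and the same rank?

105

There are 4 × 13 = 52 (suit, rank) combinations acting as pigeonholes.
With 52 × 2 = 104 cards drawn with replacement from a standard deck we could place exactly 2 in each, with no (suit, rank) pair reaching 3.
One more forces some (suit, rank) pair to hold 3, so 104 + 1 = 105.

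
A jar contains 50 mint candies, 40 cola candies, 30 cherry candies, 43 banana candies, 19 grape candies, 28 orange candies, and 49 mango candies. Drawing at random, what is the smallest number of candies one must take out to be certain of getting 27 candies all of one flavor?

176

Treat the 7 flavors as pigeonholes.
In the worst case we take at most 26 of each flavor, but all 19 grape (fewer than 26), giving 26 + 26 + 26 + 26 + 19 + 26 + 26 = 175.
One more candy then forces some flavor to 27, so 175 + 1 = 176.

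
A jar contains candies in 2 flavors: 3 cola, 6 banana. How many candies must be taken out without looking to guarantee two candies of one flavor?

3

The worst case takes 1 candy of each flavor without reaching 2 of any: 2 × 1 = 2.
The next candy must bring some flavor to 2, so 2 + 1 = 3.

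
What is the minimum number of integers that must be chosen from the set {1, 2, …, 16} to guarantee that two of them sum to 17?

Partition {1, …, 16} into 8 pairs: {1,16}, {2,15}, …, {8,9}.
Choosing 8 integers — say the integers 1 through 8 — takes one from each pair and avoids the property.
Choosing 9 forces two into the same pair by pigeonhole, and those sum to 17. So 9.

9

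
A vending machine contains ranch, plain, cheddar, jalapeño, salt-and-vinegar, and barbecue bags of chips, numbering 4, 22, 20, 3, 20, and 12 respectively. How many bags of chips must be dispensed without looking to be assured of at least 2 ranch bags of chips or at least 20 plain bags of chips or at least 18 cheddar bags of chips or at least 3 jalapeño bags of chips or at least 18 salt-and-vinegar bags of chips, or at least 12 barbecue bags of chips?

Each of the 6 flavors has its own threshold; avoid all of them simultaneously.
The worst case stops just short of every target: 1 ranch, 19 plain, 17 cheddar, 2 jalapeño, 17 salt-and-vinegar, 11 barbecue — 1 + 19 + 17 + 2 + 17 + 11 = 67 bags of chips.
One more bag of chips must push some flavor to its target, so 67 + 1 = 68.

68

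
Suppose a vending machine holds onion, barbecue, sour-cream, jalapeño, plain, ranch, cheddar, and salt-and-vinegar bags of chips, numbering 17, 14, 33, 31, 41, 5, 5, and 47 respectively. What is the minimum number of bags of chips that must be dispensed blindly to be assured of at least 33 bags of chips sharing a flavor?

Treat the 8 flavors as pigeonholes.
In the worst case we take at most 32 of each flavor, but all 17 onion, all 14 barbecue, all 31 jalapeño, all 5 ranch, and all 5 cheddar (fewer than 32), giving 17 + 14 + 32 + 31 + 32 + 5 + 5 + 32 = 168.
One more bag of chips then forces some flavor to 33, so 168 + 1 = 169.

169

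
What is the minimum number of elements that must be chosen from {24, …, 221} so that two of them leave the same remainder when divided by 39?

Group the integers by remainder mod 39; there are 39 residue classes, each nonempty in this range.
Choosing one from each class (39 integers) avoids any shared remainder.
One more choice must repeat a class, so two differ by a multiple of 39. Hence 39 + 1 = 40.

40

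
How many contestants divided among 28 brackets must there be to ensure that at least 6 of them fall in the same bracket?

141

There are 28 brackets acting as pigeonholes.
With 28 × 5 = 140 contestants we could place exactly 5 in each, with no class reaching 6.
One more forces some class to hold 6, so 140 + 1 = 141.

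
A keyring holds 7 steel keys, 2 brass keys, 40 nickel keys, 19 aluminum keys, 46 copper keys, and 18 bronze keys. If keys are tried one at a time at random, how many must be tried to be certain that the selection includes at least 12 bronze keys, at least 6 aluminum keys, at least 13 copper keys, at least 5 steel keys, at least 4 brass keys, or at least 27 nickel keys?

Each of the 6 types has its own threshold; avoid all of them simultaneously.
The worst case stops just short of every target: 4 steel, all 2 brass, 26 nickel, 5 aluminum, 12 copper, 11 bronze — 4 + 2 + 26 + 5 + 12 + 11 = 60 keys.
One more key must push some type to its target, so 60 + 1 = 61.

61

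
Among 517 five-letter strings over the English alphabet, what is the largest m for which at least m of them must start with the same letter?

The 517 five-letter strings over the English alphabet fall into 26 possible first letters.
If each of the 26 possible first letters held at most 19, the total would be at most 26 × 19 = 494 < 517, a contradiction.
So at least one holds ⌈517/26⌉ = 20.

20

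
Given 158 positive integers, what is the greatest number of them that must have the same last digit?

The 158 positive integers fall into 10 possible last digits.
If each of the 10 possible last digits held at most 15, the total would be at most 10 × 15 = 150 < 158, a contradiction.
So at least one holds ⌈158/10⌉ = 16.

16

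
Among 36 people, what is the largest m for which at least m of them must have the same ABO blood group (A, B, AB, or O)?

The 36 people fall into 4 ABO blood groups.
If each of the 4 ABO blood groups held at most 8, the total would be at most 4 × 8 = 32 < 36, a contradiction.
So at least one holds ⌈36/4⌉ = 9.

9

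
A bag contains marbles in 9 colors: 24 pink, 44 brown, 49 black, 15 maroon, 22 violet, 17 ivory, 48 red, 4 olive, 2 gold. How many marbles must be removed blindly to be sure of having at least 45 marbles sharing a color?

Treat the 9 colors as pigeonholes.
In the worst case we take at most 44 of each color, but all 24 pink, all 15 maroon, all 22 violet, all 17 ivory, all 4 olive, and all 2 gold (fewer than 44), giving 24 + 44 + 44 + 15 + 22 + 17 + 44 + 4 + 2 = 216.
One more marble then forces some color to 45, so 216 + 1 = 217.

217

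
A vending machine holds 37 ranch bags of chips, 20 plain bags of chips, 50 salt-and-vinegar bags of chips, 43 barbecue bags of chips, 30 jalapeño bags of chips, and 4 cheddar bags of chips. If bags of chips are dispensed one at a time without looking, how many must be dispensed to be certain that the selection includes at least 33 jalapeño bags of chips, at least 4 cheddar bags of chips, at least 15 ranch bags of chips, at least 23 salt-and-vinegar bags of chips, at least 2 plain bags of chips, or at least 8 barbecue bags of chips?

78

The worst case stops just short of every target: 14 ranch, 1 plain, 22 salt-and-vinegar, 7 barbecue, all 30 jalapeño, 3 cheddar — 14 + 1 + 22 + 7 + 30 + 3 = 77 bags of chips.
One more bag of chips must push some flavor to its target, so 77 + 1 = 78.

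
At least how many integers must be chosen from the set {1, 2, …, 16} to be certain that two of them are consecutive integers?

9

Partition {1, …, 16} into 8 pairs: {1,2}, {3,4}, …, {15,16}.
Choosing 8 integers — say the 8 even numbers 2, 4, …, 16 — takes one from each pair and avoids the property.
Choosing 9 forces two into the same pair by pigeonhole, and those are consecutive. So 9.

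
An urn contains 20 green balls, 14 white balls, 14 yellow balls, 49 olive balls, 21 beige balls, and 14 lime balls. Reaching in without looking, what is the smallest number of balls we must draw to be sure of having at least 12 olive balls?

To avoid olive balls as long as possible, exhaust the other 5 colors first.
The worst case draws every non-olive ball first: 20 + 14 + 14 + 21 + 14 = 83.
The next 12 draws are then forced to be olive, giving 83 + 12 = 95.

95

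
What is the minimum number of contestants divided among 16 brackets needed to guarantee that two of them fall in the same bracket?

There are 16 brackets acting as pigeonholes.
With 16 contestants we could place one in each, avoiding any repeat.
One more forces some class to hold 2, so 16 + 1 = 17.

17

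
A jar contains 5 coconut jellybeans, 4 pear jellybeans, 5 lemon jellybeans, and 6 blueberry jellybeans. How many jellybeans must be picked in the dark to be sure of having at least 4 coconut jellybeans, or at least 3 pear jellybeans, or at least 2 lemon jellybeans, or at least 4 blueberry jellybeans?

The worst case stops just short of every target: 3 coconut, 2 pear, 1 lemon, 3 blueberry — 3 + 2 + 1 + 3 = 9 jellybeans.
One more jellybean must push some flavor to its target, so 9 + 1 = 10.

10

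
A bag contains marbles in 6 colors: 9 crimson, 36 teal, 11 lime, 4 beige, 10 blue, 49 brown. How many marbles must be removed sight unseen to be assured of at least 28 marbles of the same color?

89

Treat the 6 colors as pigeonholes.
In the worst case we take at most 27 of each color, but all 9 crimson, all 11 lime, all 4 beige, and all 10 blue (fewer than 27), giving 9 + 27 + 11 + 4 + 10 + 27 = 88.
One more marble then forces some color to 28, so 88 + 1 = 89.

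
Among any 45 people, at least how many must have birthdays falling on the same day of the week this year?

7

If each of the 7 days of the week held at most 6, the total would be at most 7 × 6 = 42 < 45, a contradiction.
So at least one holds ⌈45/7⌉ = 7.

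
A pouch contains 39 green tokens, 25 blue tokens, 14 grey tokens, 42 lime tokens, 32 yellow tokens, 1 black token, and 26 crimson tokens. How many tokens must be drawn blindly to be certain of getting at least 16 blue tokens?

170

The worst case draws every non-blue token first: 39 + 14 + 42 + 32 + 1 + 26 = 154.
The next 16 draws are then forced to be blue, giving 154 + 16 = 170.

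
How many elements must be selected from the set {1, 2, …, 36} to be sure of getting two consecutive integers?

Partition {1, …, 36} into 18 pairs: {1,2}, {3,4}, …, {35,36}.
Choosing 18 integers — say the 18 even numbers 2, 4, …, 36 — takes one from each pair and avoids the property.
Choosing 19 forces two into the same pair by pigeonhole, and those are consecutive. So 19.

19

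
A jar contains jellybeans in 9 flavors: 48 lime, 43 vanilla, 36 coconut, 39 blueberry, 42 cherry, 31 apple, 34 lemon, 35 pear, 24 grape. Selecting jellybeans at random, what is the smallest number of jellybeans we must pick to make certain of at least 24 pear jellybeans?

The worst case draws every non-pear jellybean first: 48 + 43 + 36 + 39 + 42 + 31 + 34 + 24 = 297.
The next 24 draws are then forced to be pear, giving 297 + 24 = 321.

321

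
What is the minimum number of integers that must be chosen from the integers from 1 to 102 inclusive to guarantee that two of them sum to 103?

Partition {1, …, 102} into 51 pairs: {1,102}, {2,101}, …, {51,52}.
Choosing 51 integers — say the integers 1 through 51 — takes one from each pair and avoids the property.
Choosing 52 forces two into the same pair by pigeonhole, and those sum to 103. So 52.

52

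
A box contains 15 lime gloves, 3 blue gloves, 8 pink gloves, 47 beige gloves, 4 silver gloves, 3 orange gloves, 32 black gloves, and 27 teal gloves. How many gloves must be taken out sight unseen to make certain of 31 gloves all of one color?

Treat the 8 colors as pigeonholes.
In the worst case we take at most 30 of each color, but all 15 lime, all 3 blue, all 8 pink, all 4 silver, all 3 orange, and all 27 teal (fewer than 30), giving 15 + 3 + 8 + 30 + 4 + 3 + 30 + 27 = 120.
One more glove then forces some color to 31, so 120 + 1 = 121.

121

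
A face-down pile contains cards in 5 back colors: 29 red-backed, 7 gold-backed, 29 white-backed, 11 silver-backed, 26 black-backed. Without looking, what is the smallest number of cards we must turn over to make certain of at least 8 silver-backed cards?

99

To avoid silver-backed cards as long as possible, exhaust the other 4 back colors first.
The worst case draws every non-silver-backed card first: 29 + 7 + 29 + 26 = 91.
The next 8 draws are then forced to be silver-backed, giving 91 + 8 = 99.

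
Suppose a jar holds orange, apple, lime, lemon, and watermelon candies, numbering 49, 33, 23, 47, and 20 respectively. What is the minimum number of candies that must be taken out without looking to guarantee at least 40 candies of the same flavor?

In the worst case we take at most 39 of each flavor, but all 33 apple, all 23 lime, and all 20 watermelon (fewer than 39), giving 39 + 33 + 23 + 39 + 20 = 154.
One more candy then forces some flavor to 40, so 154 + 1 = 155.

155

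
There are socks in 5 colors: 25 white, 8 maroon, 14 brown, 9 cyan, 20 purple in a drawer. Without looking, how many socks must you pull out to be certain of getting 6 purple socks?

62

To avoid purple socks as long as possible, exhaust the other 4 colors first.
The worst case draws every non-purple sock first: 25 + 8 + 14 + 9 = 56.
The next 6 draws are then forced to be purple, giving 56 + 6 = 62.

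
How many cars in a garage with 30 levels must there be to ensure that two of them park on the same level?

31

There are 30 levels acting as pigeonholes.
With 30 cars we could place one in each, avoiding any repeat.
One more forces some class to hold 2, so 30 + 1 = 31.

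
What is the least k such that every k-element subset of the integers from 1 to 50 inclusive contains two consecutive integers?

26

Partition {1, …, 50} into 25 pairs: {1,2}, {3,4}, …, {49,50}.
Choosing 25 integers — say the 25 even numbers 2, 4, …, 50 — takes one from each pair and avoids the property.
Choosing 26 forces two into the same pair by pigeonhole, and those are consecutive. So 26.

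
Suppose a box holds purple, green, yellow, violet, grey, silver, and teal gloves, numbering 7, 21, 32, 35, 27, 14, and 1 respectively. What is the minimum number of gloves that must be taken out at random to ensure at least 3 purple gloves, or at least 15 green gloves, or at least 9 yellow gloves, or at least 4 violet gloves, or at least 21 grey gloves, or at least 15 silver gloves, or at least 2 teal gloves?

63

The worst case stops just short of every target: 2 purple, 14 green, 8 yellow, 3 violet, 20 grey, 14 silver, 1 teal — 2 + 14 + 8 + 3 + 20 + 14 + 1 = 62 gloves.
One more glove must push some color to its target, so 62 + 1 = 63.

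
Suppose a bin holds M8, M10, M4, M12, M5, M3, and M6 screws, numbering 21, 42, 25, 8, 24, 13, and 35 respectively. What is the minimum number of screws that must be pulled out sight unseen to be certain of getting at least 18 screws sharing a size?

107

Treat the 7 sizes as pigeonholes.
In the worst case we take at most 17 of each size, but all 8 M12 and all 13 M3 (fewer than 17), giving 17 + 17 + 17 + 8 + 17 + 13 + 17 = 106.
One more screw then forces some size to 18, so 106 + 1 = 107.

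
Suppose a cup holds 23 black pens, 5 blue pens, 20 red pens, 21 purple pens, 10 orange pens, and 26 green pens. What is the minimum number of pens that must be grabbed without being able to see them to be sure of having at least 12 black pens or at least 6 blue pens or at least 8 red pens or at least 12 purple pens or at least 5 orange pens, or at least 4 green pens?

Each of the 6 ink colors has its own threshold; avoid all of them simultaneously.
The worst case stops just short of every target: 11 black, 5 blue, 7 red, 11 purple, 4 orange, 3 green — 11 + 5 + 7 + 11 + 4 + 3 = 41 pens.
One more pen must push some ink color to its target, so 41 + 1 = 42.

42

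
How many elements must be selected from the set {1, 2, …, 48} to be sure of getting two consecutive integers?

25

Partition {1, …, 48} into 24 pairs: {1,2}, {3,4}, …, {47,48}.
Choosing 24 integers — say the 24 even numbers 2, 4, …, 48 — takes one from each pair and avoids the property.
Choosing 25 forces two into the same pair by pigeonhole, and those are consecutive. So 25.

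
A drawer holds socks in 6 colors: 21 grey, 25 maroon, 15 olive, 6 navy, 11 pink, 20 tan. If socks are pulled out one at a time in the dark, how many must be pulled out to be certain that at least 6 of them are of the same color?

The worst case takes 5 socks of each color without reaching 6 of any: 6 × 5 = 30.
The next sock must bring some color to 6, so 30 + 1 = 31.

31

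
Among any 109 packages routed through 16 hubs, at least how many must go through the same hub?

If each of the 16 hubs held at most 6, the total would be at most 16 × 6 = 96 < 109, a contradiction.
So at least one holds ⌈109/16⌉ = 7.

7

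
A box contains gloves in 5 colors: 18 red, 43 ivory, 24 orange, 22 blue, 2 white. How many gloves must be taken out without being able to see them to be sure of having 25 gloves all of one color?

91

Treat the 5 colors as pigeonholes.
In the worst case we take at most 24 of each color, but all 18 red, all 22 blue, and all 2 white (fewer than 24), giving 18 + 24 + 24 + 22 + 2 = 90.
One more glove then forces some color to 25, so 90 + 1 = 91.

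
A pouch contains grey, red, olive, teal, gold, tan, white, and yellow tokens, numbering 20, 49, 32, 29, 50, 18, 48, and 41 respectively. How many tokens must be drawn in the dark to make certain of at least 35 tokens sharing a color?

236

Treat the 8 colors as pigeonholes.
In the worst case we take at most 34 of each color, but all 20 grey, all 32 olive, all 29 teal, and all 18 tan (fewer than 34), giving 20 + 34 + 32 + 29 + 34 + 18 + 34 + 34 = 235.
One more token then forces some color to 35, so 235 + 1 = 236.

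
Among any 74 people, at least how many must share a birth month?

There are 12 months of the year, which serve as the pigeonholes.
If each of the 12 months of the year held at most 6, the total would be at most 12 × 6 = 72 < 74, a contradiction.
So at least one holds ⌈74/12⌉ = 7.

7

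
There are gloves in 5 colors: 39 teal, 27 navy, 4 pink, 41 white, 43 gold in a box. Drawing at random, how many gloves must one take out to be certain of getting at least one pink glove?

The worst case draws every non-pink glove first: 39 + 27 + 41 + 43 = 150.
The next draw is then forced to be pink, giving 150 + 1 = 151.

151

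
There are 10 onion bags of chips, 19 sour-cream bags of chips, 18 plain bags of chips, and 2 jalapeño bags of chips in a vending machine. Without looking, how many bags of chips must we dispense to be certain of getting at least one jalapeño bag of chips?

The worst case draws every non-jalapeño bag of chips first: 10 + 19 + 18 = 47.
The next draw is then forced to be jalapeño, giving 47 + 1 = 48.

48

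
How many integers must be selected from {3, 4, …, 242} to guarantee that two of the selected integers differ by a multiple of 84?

Group the integers by remainder mod 84; there are 84 residue classes, each nonempty in this range.
Choosing one from each class (84 integers) avoids any shared remainder.
One more choice must repeat a class, so two differ by a multiple of 84. Hence 84 + 1 = 85.

85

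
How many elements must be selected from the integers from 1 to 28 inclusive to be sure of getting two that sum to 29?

15

Partition {1, …, 28} into 14 pairs: {1,28}, {2,27}, …, {14,15}.
Choosing 14 integers — say the integers 1 through 14 — takes one from each pair and avoids the property.
Choosing 15 forces two into the same pair by pigeonhole, and those sum to 29. So 15.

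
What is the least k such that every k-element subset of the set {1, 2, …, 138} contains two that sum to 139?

70

Partition {1, …, 138} into 69 pairs: {1,138}, {2,137}, …, {69,70}.
Choosing 69 integers — say the integers 1 through 69 — takes one from each pair and avoids the property.
Choosing 70 forces two into the same pair by pigeonhole, and those sum to 139. So 70.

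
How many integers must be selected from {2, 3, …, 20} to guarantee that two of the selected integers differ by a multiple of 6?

Use the pigeonhole principle on residue classes: group the integers by remainder mod 6; there are 6 residue classes, each nonempty in this range.
Choosing one from each class (6 integers) avoids any shared remainder.
One more choice must repeat a class, so two differ by a multiple of 6. Hence 6 + 1 = 7.

7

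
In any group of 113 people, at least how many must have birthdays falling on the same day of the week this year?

There are 7 days of the week, which serve as the pigeonholes.
If each of the 7 days of the week held at most 16, the total would be at most 7 × 16 = 112 < 113, a contradiction.
So at least one holds ⌈113/7⌉ = 17.

17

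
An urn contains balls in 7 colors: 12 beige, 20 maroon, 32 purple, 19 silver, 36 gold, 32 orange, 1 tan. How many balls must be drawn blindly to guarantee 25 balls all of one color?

125

In the worst case we take at most 24 of each color, but all 12 beige, all 20 maroon, all 19 silver, and all 1 tan (fewer than 24), giving 12 + 20 + 24 + 19 + 24 + 24 + 1 = 124.
One more ball then forces some color to 25, so 124 + 1 = 125.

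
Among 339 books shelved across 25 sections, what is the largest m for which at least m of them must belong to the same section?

The 339 books fall into 25 sections.
If each of the 25 sections held at most 13, the total would be at most 25 × 13 = 325 < 339, a contradiction.
So at least one holds ⌈339/25⌉ = 14.

14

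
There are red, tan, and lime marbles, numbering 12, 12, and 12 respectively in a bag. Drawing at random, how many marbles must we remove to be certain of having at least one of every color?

25

The hardest color to obtain is red: we could draw every other marble first — 36 − 12 = 24 marbles — without a single red one.
The next draw must be red, so 24 + 1 = 25.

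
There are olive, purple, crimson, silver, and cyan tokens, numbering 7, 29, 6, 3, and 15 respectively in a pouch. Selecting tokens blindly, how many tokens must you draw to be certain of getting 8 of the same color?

In the worst case we take at most 7 of each color, but all 6 crimson and all 3 silver (fewer than 7), giving 7 + 7 + 6 + 3 + 7 = 30.
One more token then forces some color to 8, so 30 + 1 = 31.

31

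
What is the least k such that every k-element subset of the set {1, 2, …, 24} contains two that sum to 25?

Partition {1, …, 24} into 12 pairs: {1,24}, {2,23}, …, {12,13}.
Choosing 12 integers — say the integers 1 through 12 — takes one from each pair and avoids the property.
Choosing 13 forces two into the same pair by pigeonhole, and those sum to 25. So 13.

13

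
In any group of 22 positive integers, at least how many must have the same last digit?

There are 10 possible last digits, which serve as the pigeonholes.
If each of the 10 possible last digits held at most 2, the total would be at most 10 × 2 = 20 < 22, a contradiction.
So at least one holds ⌈22/10⌉ = 3.

3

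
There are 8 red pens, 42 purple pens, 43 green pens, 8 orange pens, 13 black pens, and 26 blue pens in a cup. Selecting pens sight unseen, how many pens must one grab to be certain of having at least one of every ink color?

133

The hardest ink color to obtain is red: we could draw every other pen first — 140 − 8 = 132 pens — without a single red one.
The next draw must be red, so 132 + 1 = 133.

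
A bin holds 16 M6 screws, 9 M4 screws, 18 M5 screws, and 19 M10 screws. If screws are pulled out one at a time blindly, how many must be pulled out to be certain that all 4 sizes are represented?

The hardest size to obtain is M4: we could draw every other screw first — 62 − 9 = 53 screws — without a single M4 one.
The next draw must be M4, so 53 + 1 = 54.

54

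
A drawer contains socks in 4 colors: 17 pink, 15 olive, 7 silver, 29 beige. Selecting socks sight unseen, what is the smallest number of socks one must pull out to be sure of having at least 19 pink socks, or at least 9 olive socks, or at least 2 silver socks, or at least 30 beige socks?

56

The worst case stops just short of every target: all 17 pink, 8 olive, 1 silver, 29 beige — 17 + 8 + 1 + 29 = 55 socks.
One more sock must push some color to its target, so 55 + 1 = 56.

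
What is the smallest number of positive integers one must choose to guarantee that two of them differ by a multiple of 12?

Two integers differ by a multiple of 12 exactly when they share a remainder mod 12.
There are 12 residue classes mod 12, so 12 integers can all lie in distinct classes.
One more integer must repeat a residue, giving a difference divisible by 12. So n = 12 + 1 = 13.

13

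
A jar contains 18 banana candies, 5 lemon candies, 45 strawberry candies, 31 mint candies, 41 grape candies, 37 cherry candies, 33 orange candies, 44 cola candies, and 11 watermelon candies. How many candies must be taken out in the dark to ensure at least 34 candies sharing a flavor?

231

In the worst case we take at most 33 of each flavor, but all 18 banana, all 5 lemon, all 31 mint, and all 11 watermelon (fewer than 33), giving 18 + 5 + 33 + 31 + 33 + 33 + 33 + 33 + 11 = 230.
One more candy then forces some flavor to 34, so 230 + 1 = 231.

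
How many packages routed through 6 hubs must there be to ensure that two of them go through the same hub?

There are 6 hubs acting as pigeonholes.
With 6 packages we could place one in each, avoiding any repeat.
One more forces some class to hold 2, so 6 + 1 = 7.

7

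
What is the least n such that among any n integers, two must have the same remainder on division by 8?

Use the pigeonhole principle on residue classes: two integers differ by a multiple of 8 exactly when they share a remainder mod 8.
There are 8 residue classes mod 8, so 8 integers can all lie in distinct classes.
One more integer must repeat a residue, giving a difference divisible by 8. So n = 8 + 1 = 9.

9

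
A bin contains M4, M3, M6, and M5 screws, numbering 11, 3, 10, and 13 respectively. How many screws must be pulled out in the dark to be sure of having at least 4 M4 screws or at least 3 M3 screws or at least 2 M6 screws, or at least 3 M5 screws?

9

The worst case stops just short of every target: 3 M4, 2 M3, 1 M6, 2 M5 — 3 + 2 + 1 + 2 = 8 screws.
One more screw must push some size to its target, so 8 + 1 = 9.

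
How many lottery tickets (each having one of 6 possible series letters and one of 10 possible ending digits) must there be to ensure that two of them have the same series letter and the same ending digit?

61

There are 6 × 10 = 60 (series letter, ending digit) combinations acting as pigeonholes.
With 60 lottery tickets we could place one in each, avoiding any repeat.
One more forces some (series letter, ending digit) pair to hold 2, so 60 + 1 = 61.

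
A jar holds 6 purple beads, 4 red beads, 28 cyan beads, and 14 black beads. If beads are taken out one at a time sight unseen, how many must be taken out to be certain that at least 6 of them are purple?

The worst case draws every non-purple bead first: 4 + 28 + 14 = 46.
The next 6 draws are then forced to be purple, giving 46 + 6 = 52.

52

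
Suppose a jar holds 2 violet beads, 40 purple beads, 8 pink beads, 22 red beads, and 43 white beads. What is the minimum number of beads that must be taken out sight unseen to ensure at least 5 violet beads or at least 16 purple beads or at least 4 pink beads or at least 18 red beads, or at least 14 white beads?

51

The worst case stops just short of every target: all 2 violet, 15 purple, 3 pink, 17 red, 13 white — 2 + 15 + 3 + 17 + 13 = 50 beads.
One more bead must push some color to its target, so 50 + 1 = 51.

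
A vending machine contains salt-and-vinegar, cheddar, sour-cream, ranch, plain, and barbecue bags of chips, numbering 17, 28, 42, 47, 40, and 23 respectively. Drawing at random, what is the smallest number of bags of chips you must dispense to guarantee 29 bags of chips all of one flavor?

153

In the worst case we take at most 28 of each flavor, but all 17 salt-and-vinegar and all 23 barbecue (fewer than 28), giving 17 + 28 + 28 + 28 + 28 + 23 = 152.
One more bag of chips then forces some flavor to 29, so 152 + 1 = 153.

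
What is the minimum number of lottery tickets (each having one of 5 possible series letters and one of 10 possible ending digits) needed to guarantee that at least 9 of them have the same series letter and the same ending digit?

There are 5 × 10 = 50 (series letter, ending digit) combinations acting as pigeonholes.
With 50 × 8 = 400 lottery tickets we could place exactly 8 in each, with no (series letter, ending digit) pair reaching 9.
One more forces some (series letter, ending digit) pair to hold 9, so 400 + 1 = 401.

401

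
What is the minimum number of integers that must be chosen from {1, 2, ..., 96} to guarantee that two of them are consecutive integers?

49

Partition {1, …, 96} into 48 pairs: {1,2}, {3,4}, …, {95,96}.
Choosing 48 integers — say the 48 even numbers 2, 4, …, 96 — takes one from each pair and avoids the property.
Choosing 49 forces two into the same pair by pigeonhole, and those are consecutive. So 49.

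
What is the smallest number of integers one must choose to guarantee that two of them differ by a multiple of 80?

81

Use the pigeonhole principle on residue classes: two integers differ by a multiple of 80 exactly when they share a remainder mod 80.
There are 80 residue classes mod 80, so 80 integers can all lie in distinct classes.
One more integer must repeat a residue, giving a difference divisible by 80. So n = 80 + 1 = 81.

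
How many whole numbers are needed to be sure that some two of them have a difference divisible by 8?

9

Use the pigeonhole principle on residue classes: two integers differ by a multiple of 8 exactly when they share a remainder mod 8.
There are 8 residue classes mod 8, so 8 integers can all lie in distinct classes.
One more integer must repeat a residue, giving a difference divisible by 8. So n = 8 + 1 = 9.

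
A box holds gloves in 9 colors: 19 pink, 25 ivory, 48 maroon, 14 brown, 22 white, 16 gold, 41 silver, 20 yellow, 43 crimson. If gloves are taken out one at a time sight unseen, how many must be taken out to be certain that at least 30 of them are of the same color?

204

Treat the 9 colors as pigeonholes.
In the worst case we take at most 29 of each color, but all 19 pink, all 25 ivory, all 14 brown, all 22 white, all 16 gold, and all 20 yellow (fewer than 29), giving 19 + 25 + 29 + 14 + 22 + 16 + 29 + 20 + 29 = 203.
One more glove then forces some color to 30, so 203 + 1 = 204.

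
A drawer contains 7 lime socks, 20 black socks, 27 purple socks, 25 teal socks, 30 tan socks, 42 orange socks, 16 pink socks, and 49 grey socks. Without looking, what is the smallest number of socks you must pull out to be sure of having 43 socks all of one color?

In the worst case we take at most 42 of each color, but all 7 lime, all 20 black, all 27 purple, all 25 teal, all 30 tan, and all 16 pink (fewer than 42), giving 7 + 20 + 27 + 25 + 30 + 42 + 16 + 42 = 209.
One more sock then forces some color to 43, so 209 + 1 = 210.

210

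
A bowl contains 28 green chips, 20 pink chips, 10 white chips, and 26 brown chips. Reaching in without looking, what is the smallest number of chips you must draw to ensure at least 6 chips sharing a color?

21

Treat the 4 colors as pigeonholes.
The worst case takes 5 chips of each color without reaching 6 of any: 4 × 5 = 20.
The next chip must bring some color to 6, so 20 + 1 = 21.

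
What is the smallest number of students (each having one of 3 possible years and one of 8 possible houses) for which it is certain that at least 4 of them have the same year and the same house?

There are 3 × 8 = 24 (year, house) combinations acting as pigeonholes.
With 24 × 3 = 72 students we could place exactly 3 in each, with no (year, house) pair reaching 4.
One more forces some (year, house) pair to hold 4, so 72 + 1 = 73.

73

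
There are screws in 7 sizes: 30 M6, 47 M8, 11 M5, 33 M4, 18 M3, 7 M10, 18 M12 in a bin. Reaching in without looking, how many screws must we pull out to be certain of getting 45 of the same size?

162

Treat the 7 sizes as pigeonholes.
In the worst case we take at most 44 of each size, but all 30 M6, all 11 M5, all 33 M4, all 18 M3, all 7 M10, and all 18 M12 (fewer than 44), giving 30 + 44 + 11 + 33 + 18 + 7 + 18 = 161.
One more screw then forces some size to 45, so 161 + 1 = 162.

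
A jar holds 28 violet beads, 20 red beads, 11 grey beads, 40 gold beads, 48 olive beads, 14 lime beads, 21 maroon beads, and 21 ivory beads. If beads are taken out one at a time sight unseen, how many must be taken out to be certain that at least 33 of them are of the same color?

180

Treat the 8 colors as pigeonholes.
In the worst case we take at most 32 of each color, but all 28 violet, all 20 red, all 11 grey, all 14 lime, all 21 maroon, and all 21 ivory (fewer than 32), giving 28 + 20 + 11 + 32 + 32 + 14 + 21 + 21 = 179.
One more bead then forces some color to 33, so 179 + 1 = 180.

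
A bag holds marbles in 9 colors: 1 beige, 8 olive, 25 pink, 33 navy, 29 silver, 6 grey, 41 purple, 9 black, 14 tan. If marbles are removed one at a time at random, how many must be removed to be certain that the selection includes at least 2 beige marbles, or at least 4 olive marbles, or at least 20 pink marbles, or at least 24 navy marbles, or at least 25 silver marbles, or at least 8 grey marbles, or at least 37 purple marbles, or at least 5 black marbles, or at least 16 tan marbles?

The worst case stops just short of every target: 1 beige, 3 olive, 19 pink, 23 navy, 24 silver, all 6 grey, 36 purple, 4 black, all 14 tan — 1 + 3 + 19 + 23 + 24 + 6 + 36 + 4 + 14 = 130 marbles.
One more marble must push some color to its target, so 130 + 1 = 131.

131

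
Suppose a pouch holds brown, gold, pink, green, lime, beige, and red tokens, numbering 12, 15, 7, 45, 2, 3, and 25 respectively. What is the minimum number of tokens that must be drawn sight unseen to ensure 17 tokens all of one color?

72

Treat the 7 colors as pigeonholes.
In the worst case we take at most 16 of each color, but all 12 brown, all 15 gold, all 7 pink, all 2 lime, and all 3 beige (fewer than 16), giving 12 + 15 + 7 + 16 + 2 + 3 + 16 = 71.
One more token then forces some color to 17, so 71 + 1 = 72.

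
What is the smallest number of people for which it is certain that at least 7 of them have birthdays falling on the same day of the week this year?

43

There are 7 days of the week acting as pigeonholes.
With 7 × 6 = 42 people we could place exactly 6 in each, with no class reaching 7.
One more forces some class to hold 7, so 42 + 1 = 43.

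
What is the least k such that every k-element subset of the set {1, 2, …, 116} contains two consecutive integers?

Partition {1, …, 116} into 58 pairs: {1,2}, {3,4}, …, {115,116}.
Choosing 58 integers — say the 58 even numbers 2, 4, …, 116 — takes one from each pair and avoids the property.
Choosing 59 forces two into the same pair by pigeonhole, and those are consecutive. So 59.

59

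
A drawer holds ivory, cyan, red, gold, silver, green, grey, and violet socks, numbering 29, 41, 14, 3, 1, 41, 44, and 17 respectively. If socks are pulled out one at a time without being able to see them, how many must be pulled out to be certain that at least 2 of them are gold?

189

The worst case draws every non-gold sock first: 29 + 41 + 14 + 1 + 41 + 44 + 17 = 187.
The next 2 draws are then forced to be gold, giving 187 + 2 = 189.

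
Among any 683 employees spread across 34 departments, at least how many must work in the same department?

21

If each of the 34 departments held at most 20, the total would be at most 34 × 20 = 680 < 683, a contradiction.
So at least one holds ⌈683/34⌉ = 21.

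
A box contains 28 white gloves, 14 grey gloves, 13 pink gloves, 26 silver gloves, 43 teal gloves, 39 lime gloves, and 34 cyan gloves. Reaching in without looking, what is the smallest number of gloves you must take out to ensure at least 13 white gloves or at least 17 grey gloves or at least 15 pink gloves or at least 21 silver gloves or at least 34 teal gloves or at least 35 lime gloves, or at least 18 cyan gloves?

Each of the 7 colors has its own threshold; avoid all of them simultaneously.
The worst case stops just short of every target: 12 white, all 14 grey, all 13 pink, 20 silver, 33 teal, 34 lime, 17 cyan — 12 + 14 + 13 + 20 + 33 + 34 + 17 = 143 gloves.
One more glove must push some color to its target, so 143 + 1 = 144.

144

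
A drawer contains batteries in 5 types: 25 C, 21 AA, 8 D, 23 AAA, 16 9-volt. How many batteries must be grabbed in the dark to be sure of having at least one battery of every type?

86

The hardest type to obtain is D: we could draw every other battery first — 93 − 8 = 85 batteries — without a single D one.
The next draw must be D, so 85 + 1 = 86.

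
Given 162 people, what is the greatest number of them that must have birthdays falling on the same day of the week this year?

24

The 162 people fall into 7 days of the week.
If each of the 7 days of the week held at most 23, the total would be at most 7 × 23 = 161 < 162, a contradiction.
So at least one holds ⌈162/7⌉ = 24.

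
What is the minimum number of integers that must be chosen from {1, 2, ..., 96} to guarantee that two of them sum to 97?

Partition {1, …, 96} into 48 pairs: {1,96}, {2,95}, …, {48,49}.
Choosing 48 integers — say the integers 1 through 48 — takes one from each pair and avoids the property.
Choosing 49 forces two into the same pair by pigeonhole, and those sum to 97. So 49.

49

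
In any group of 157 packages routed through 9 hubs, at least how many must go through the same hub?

The 157 packages fall into 9 hubs.
If each of the 9 hubs held at most 17, the total would be at most 9 × 17 = 153 < 157, a contradiction.
So at least one holds ⌈157/9⌉ = 18.

18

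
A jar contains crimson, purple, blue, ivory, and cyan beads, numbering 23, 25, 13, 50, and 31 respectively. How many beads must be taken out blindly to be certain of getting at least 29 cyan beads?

The worst case draws every non-cyan bead first: 23 + 25 + 13 + 50 = 111.
The next 29 draws are then forced to be cyan, giving 111 + 29 = 140.

140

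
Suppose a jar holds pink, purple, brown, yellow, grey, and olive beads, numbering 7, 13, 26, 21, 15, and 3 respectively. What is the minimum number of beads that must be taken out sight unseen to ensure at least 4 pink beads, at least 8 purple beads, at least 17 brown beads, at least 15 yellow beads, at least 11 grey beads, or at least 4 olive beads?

54

The worst case stops just short of every target: 3 pink, 7 purple, 16 brown, 14 yellow, 10 grey, 3 olive — 3 + 7 + 16 + 14 + 10 + 3 = 53 beads.
One more bead must push some color to its target, so 53 + 1 = 54.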